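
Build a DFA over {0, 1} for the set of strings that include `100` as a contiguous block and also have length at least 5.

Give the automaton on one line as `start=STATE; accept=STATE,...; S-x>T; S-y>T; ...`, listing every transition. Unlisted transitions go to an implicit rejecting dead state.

Handle the two conditions separately and then intersect. The first has 4 states tracking whether and how much of `100` has been seen; the second has 7 states tracking the input length, saturating at 6. A product state is a pair (one from each), accepting exactly when both do.
With 22 states:
          0    1  
>  q0     q1   q2 
   q1     q3   q4 
   q2     q5   q4 
   q3     q6   q7 
   q4     q8   q7 
   q5     q9   q7 
   q6    q10  q11 
   q7    q12  q11 
   q8    q13  q11 
   q9    q13  q13 
   q10   q14  q15 
   q11   q16  q15 
   q12   q17  q15 
   q13   q17  q17 
   q14   q18  q19 
   q15   q20  q19 
   q16   q21  q19 
 * q17   q21  q21 
   q18   q18  q19 
   q19   q20  q19 
   q20   q21  q19 
 * q21   q21  q21 
(> = start, * = accepting)

start=q0; accept=q17,q21; q0-0>q1; q0-1>q2; q1-0>q3; q1-1>q4; q2-0>q5; q2-1>q4; q3-0>q6; q3-1>q7; q4-0>q8; q4-1>q7; q5-0>q9; q5-1>q7; q6-0>q10; q6-1>q11; q7-0>q12; q7-1>q11; q8-0>q13; q8-1>q11; q9-0>q13; q9-1>q13; q10-0>q14; q10-1>q15; q11-0>q16; q11-1>q15; q12-0>q17; q12-1>q15; q13-0>q17; q13-1>q17; q14-0>q18; q14-1>q19; q15-0>q20; q15-1>q19; q16-0>q21; q16-1>q19; q17-0>q21; q17-1>q21; q18-0>q18; q18-1>q19; q19-0>q20; q19-1>q19; q20-0>q21; q20-1>q19; q21-0>q21; q21-1>q21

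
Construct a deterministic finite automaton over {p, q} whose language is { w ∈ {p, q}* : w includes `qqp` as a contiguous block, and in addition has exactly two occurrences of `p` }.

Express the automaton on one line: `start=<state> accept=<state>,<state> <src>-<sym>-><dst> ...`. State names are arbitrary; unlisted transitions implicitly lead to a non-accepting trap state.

Handle the two conditions separately and then intersect. One (4 states) tracks whether and how much of `qqp` has been seen; the other (4 states) tracks the count of `p`s, saturating at 3. Each combined state is a pair, one component from each; accept when both components accept.
          p    q  
>  s0     s1   s2 
   s1     s3   s4 
   s2     s1   s5 
   s3     s6   s7 
   s4     s3   s8 
   s5     s9   s5 
   s6     s6  s10 
   s7     s6  s11 
   s8    s12   s8 
   s9    s12   s9 
   s10    s6  s13 
   s11   s14  s11 
 * s12   s14  s12 
   s13   s14  s13 
   s14   s14  s14 
(> = start, * = accepting)

start=s0 accept=s12 s0-p->s1 s0-q->s2 s1-p->s3 s1-q->s4 s2-p->s1 s2-q->s5 s3-p->s6 s3-q->s7 s4-p->s3 s4-q->s8 s5-p->s9 s5-q->s5 s6-p->s6 s6-q->s10 s7-p->s6 s7-q->s11 s8-p->s12 s8-q->s8 s9-p->s12 s9-q->s9 s10-p->s6 s10-q->s13 s11-p->s14 s11-q->s11 s12-p->s14 s12-q->s12 s13-p->s14 s13-q->s13 s14-p->s14 s14-q->s14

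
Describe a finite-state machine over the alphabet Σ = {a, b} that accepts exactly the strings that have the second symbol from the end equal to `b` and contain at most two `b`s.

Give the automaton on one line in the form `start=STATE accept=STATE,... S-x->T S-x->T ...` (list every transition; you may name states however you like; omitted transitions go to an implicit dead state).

start=S0 accept=S2,S3,S6 S0-a->S0 S0-b->S1 S1-a->S2 S1-b->S3 S2-a->S4 S2-b->S5 S3-a->S6 S3-b->S7 S4-a->S4 S4-b->S5 S5-a->S6 S5-b->S7 S6-a->S7 S6-b->S7 S7-a->S7 S7-b->S7

Run two small machines in parallel and take their product. The first has 7 states tracking the last 2 symbols read; the second has 4 states tracking the count of `b`s, saturating at 3. A product state is a pair (one from each), accepting exactly when both do. Equivalent product states are then merged.
With 8 states:
        a   b  
>  S0   S0  S1 
   S1   S2  S3 
 * S2   S4  S5 
 * S3   S6  S7 
   S4   S4  S5 
   S5   S6  S7 
 * S6   S7  S7 
   S7   S7  S7 
(> = start, * = accepting)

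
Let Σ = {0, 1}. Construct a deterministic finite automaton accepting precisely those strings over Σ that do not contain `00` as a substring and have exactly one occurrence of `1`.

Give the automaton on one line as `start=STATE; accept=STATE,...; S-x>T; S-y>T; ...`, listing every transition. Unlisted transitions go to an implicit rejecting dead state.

Build one automaton per condition and run them in lockstep. One (3 states) tracks partial matches of the forbidden pattern `00`; the other (3 states) tracks the count of `1`s, saturating at 2. Each combined state is a pair, one component from each; accept when both components accept. Minimizing collapses redundant product states.
A 5-state machine:
        0   1  
>  q0   q1  q2 
   q1   q3  q2 
 * q2   q4  q3 
   q3   q3  q3 
 * q4   q3  q3 
(> = start, * = accepting)

start=q0; accept=q2,q4; q0-0>q1; q0-1>q2; q1-0>q3; q1-1>q2; q2-0>q4; q2-1>q3; q3-0>q3; q3-1>q3; q4-0>q3; q4-1>q3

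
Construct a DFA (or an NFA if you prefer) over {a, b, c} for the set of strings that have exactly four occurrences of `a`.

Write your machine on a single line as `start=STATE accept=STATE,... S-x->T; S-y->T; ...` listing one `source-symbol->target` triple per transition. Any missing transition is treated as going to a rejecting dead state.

Only the number of `a`s matters, and only up to 5. Make a chain s0 → s1 → s2 → s3 → s4 → s5 advanced by each `a` (with s5 absorbing); every other symbol self-loops. The accepting set is {s4}.
A 6-state machine:
        a   b   c  
>  s0   s1  s0  s0 
   s1   s2  s1  s1 
   s2   s3  s2  s2 
   s3   s4  s3  s3 
 * s4   s5  s4  s4 
   s5   s5  s5  s5 
(> = start, * = accepting)

start=s0; accept=s4; s0-a->s1; s0-b->s0; s0-c->s0; s1-a->s2; s1-b->s1; s1-c->s1; s2-a->s3; s2-b->s2; s2-c->s2; s3-a->s4; s3-b->s3; s3-c->s3; s4-a->s5; s4-b->s4; s4-c->s4; s5-a->s5; s5-b->s5; s5-c->s5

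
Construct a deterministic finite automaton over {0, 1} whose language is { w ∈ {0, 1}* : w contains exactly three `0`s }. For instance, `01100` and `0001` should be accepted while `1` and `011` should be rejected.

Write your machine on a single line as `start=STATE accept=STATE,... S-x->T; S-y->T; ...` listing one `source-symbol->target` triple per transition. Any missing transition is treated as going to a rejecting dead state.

Count `0`s, saturating at 4: states s0 through s3 mean 0 through 3 `0`s seen; s4 means more than 3. Each `0` increments (capped at s4); other symbols loop. Accept from {s3}.
5 states suffice.
        0   1  
>  s0   s1  s0 
   s1   s2  s1 
   s2   s3  s2 
 * s3   s4  s3 
   s4   s4  s4 
(> = start, * = accepting)

start=s0; accept=s3; s0-0->s1; s0-1->s0; s1-0->s2; s1-1->s1; s2-0->s3; s2-1->s2; s3-0->s4; s3-1->s3; s4-0->s4; s4-1->s4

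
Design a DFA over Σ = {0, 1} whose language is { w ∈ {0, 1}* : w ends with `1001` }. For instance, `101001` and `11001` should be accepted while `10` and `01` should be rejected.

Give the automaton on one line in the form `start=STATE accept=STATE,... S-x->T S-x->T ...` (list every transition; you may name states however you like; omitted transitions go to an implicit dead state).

Let each state record the length of the longest suffix of the input read so far that is also a prefix of `1001`. q1 means the last symbol is `1`; q2 means the last 2 symbols are `10`; q3 means the last 3 symbols are `100`; q4 means the last 4 symbols are `1001`. Accept only at q4, where the string currently ends in `1001`.
With 5 states:
        0   1  
>  q0   q0  q1 
   q1   q2  q1 
   q2   q3  q1 
   q3   q0  q4 
 * q4   q2  q1 
(> = start, * = accepting)

start=q0 accept=q4 q0-0->q0 q0-1->q1 q1-0->q2 q1-1->q1 q2-0->q3 q2-1->q1 q3-0->q0 q3-1->q4 q4-0->q2 q4-1->q1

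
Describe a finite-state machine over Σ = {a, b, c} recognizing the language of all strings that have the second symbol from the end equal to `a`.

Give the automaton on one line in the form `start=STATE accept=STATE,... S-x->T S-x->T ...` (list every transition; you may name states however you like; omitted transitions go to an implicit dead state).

start=q0 accept=q4,q5,q6 q0-a->q1 q0-b->q2 q0-c->q3 q1-a->q4 q1-b->q5 q1-c->q6 q2-a->q7 q2-b->q8 q2-c->q9 q3-a->q10 q3-b->q11 q3-c->q12 q4-a->q4 q4-b->q5 q4-c->q6 q5-a->q7 q5-b->q8 q5-c->q9 q6-a->q10 q6-b->q11 q6-c->q12 q7-a->q4 q7-b->q5 q7-c->q6 q8-a->q7 q8-b->q8 q8-c->q9 q9-a->q10 q9-b->q11 q9-c->q12 q10-a->q4 q10-b->q5 q10-c->q6 q11-a->q7 q11-b->q8 q11-c->q9 q12-a->q10 q12-b->q11 q12-c->q12

Because acceptance depends on a position counted from the end, the machine has to buffer the most recent 2 symbols. Make each state the string of the last up-to-2 symbols read; on input `x` shift the window left and append `x`. Accept when the buffered window has length 2 and begins with `a`.
          a    b    c  
>  q0     q1   q2   q3 
   q1     q4   q5   q6 
   q2     q7   q8   q9 
   q3    q10  q11  q12 
 * q4     q4   q5   q6 
 * q5     q7   q8   q9 
 * q6    q10  q11  q12 
   q7     q4   q5   q6 
   q8     q7   q8   q9 
   q9    q10  q11  q12 
   q10    q4   q5   q6 
   q11    q7   q8   q9 
   q12   q10  q11  q12 
(> = start, * = accepting)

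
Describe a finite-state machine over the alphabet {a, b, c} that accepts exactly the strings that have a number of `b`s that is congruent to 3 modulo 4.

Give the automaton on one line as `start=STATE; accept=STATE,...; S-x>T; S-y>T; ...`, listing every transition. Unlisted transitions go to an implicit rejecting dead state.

start=q0; accept=q3; q0-a>q0; q0-b>q1; q0-c>q0; q1-a>q1; q1-b>q2; q1-c>q1; q2-a>q2; q2-b>q3; q2-c>q2; q3-a>q3; q3-b>q0; q3-c>q3

Keep the running count of `b`s modulo 4: each `b` advances along the cycle q0 → q1 → q2 → q3 → q0 while other symbols loop. Accept at q3.
        a   b   c  
>  q0   q0  q1  q0 
   q1   q1  q2  q1 
   q2   q2  q3  q2 
 * q3   q3  q0  q3 
(> = start, * = accepting)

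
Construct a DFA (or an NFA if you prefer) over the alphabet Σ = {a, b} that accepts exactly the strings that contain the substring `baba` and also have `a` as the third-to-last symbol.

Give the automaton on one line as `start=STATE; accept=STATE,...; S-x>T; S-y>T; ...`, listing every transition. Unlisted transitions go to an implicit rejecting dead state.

start=s0; accept=s15,s18,s19,s20; s0-a>s1; s0-b>s2; s1-a>s3; s1-b>s4; s2-a>s5; s2-b>s6; s3-a>s7; s3-b>s8; s4-a>s9; s4-b>s10; s5-a>s11; s5-b>s12; s6-a>s13; s6-b>s14; s7-a>s7; s7-b>s8; s8-a>s9; s8-b>s10; s9-a>s11; s9-b>s12; s10-a>s13; s10-b>s14; s11-a>s7; s11-b>s8; s12-a>s15; s12-b>s10; s13-a>s11; s13-b>s12; s14-a>s13; s14-b>s14; s15-a>s16; s15-b>s17; s16-a>s18; s16-b>s19; s17-a>s15; s17-b>s20; s18-a>s18; s18-b>s19; s19-a>s15; s19-b>s20; s20-a>s21; s20-b>s22; s21-a>s16; s21-b>s17; s22-a>s21; s22-b>s22

Build one automaton per condition and run them in lockstep. One (5 states) tracks whether and how much of `baba` has been seen; the other (15 states) tracks the last 3 symbols read. Each combined state is a pair, one component from each; accept when both components accept.
A 23-state machine:
          a    b  
>  s0     s1   s2 
   s1     s3   s4 
   s2     s5   s6 
   s3     s7   s8 
   s4     s9  s10 
   s5    s11  s12 
   s6    s13  s14 
   s7     s7   s8 
   s8     s9  s10 
   s9    s11  s12 
   s10   s13  s14 
   s11    s7   s8 
   s12   s15  s10 
   s13   s11  s12 
   s14   s13  s14 
 * s15   s16  s17 
   s16   s18  s19 
   s17   s15  s20 
 * s18   s18  s19 
 * s19   s15  s20 
 * s20   s21  s22 
   s21   s16  s17 
   s22   s21  s22 
(> = start, * = accepting)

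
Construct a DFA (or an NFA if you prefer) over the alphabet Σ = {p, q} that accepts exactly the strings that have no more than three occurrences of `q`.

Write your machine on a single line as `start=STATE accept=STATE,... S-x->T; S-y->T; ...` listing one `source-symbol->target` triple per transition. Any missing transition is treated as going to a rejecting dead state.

Count `q`s, saturating at 4: states s0 through s3 mean 0 through 3 `q`s seen; s4 means more than 3. Each `q` increments (capped at s4); other symbols loop. Accept from {s0, s1, s2, s3}.
5 states suffice.
        p   q  
>* s0   s0  s1 
 * s1   s1  s2 
 * s2   s2  s3 
 * s3   s3  s4 
   s4   s4  s4 
(> = start, * = accepting)

start=s0; accept=s0,s1,s2,s3; s0-p->s0; s0-q->s1; s1-p->s1; s1-q->s2; s2-p->s2; s2-q->s3; s3-p->s3; s3-q->s4; s4-p->s4; s4-q->s4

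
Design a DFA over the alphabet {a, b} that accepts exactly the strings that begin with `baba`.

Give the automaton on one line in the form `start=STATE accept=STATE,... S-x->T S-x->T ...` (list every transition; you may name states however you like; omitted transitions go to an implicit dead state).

Walk along `baba` while the input agrees: from s0 take `b` to s1, and so on. Any deviation drops to the rejecting sink s5. Once s4 is reached the prefix is confirmed and every continuation is accepted.
A 6-state machine:
        a   b  
>  s0   s5  s1 
   s1   s2  s5 
   s2   s5  s3 
   s3   s4  s5 
 * s4   s4  s4 
   s5   s5  s5 
(> = start, * = accepting)

start=s0 accept=s4 s0-a->s5 s0-b->s1 s1-a->s2 s1-b->s5 s2-a->s5 s2-b->s3 s3-a->s4 s3-b->s5 s4-a->s4 s4-b->s4 s5-a->s5 s5-b->s5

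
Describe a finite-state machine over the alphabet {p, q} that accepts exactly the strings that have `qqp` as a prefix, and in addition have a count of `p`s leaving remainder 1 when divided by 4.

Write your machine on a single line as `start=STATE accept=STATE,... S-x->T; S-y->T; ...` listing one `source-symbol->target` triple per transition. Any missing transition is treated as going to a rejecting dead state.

start=S0; accept=S4; S0-p->S1; S0-q->S2; S1-p->S1; S1-q->S1; S2-p->S1; S2-q->S3; S3-p->S4; S3-q->S1; S4-p->S5; S4-q->S4; S5-p->S6; S5-q->S5; S6-p->S7; S6-q->S6; S7-p->S4; S7-q->S7

Run two small machines in parallel and take their product. The first has 5 states tracking whether the input so far still matches the prefix `qqp`; the second has 4 states tracking the count of `p`s modulo 4. A product state is a pair (one from each), accepting exactly when both do. Equivalent product states are then merged.
With 8 states:
        p   q  
>  S0   S1  S2 
   S1   S1  S1 
   S2   S1  S3 
   S3   S4  S1 
 * S4   S5  S4 
   S5   S6  S5 
   S6   S7  S6 
   S7   S4  S7 
(> = start, * = accepting)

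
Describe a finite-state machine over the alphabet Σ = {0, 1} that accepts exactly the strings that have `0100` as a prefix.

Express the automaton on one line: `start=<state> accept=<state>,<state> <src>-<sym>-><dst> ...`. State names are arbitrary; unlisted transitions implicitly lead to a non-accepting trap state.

Walk along `0100` while the input agrees: from q0 take `0` to q1, and so on. Any deviation drops to the rejecting sink q5. Once q4 is reached the prefix is confirmed and every continuation is accepted.
        0   1  
>  q0   q1  q5 
   q1   q5  q2 
   q2   q3  q5 
   q3   q4  q5 
 * q4   q4  q4 
   q5   q5  q5 
(> = start, * = accepting)

start=q0 accept=q4 q0-0->q1 q0-1->q5 q1-0->q5 q1-1->q2 q2-0->q3 q2-1->q5 q3-0->q4 q3-1->q5 q4-0->q4 q4-1->q4 q5-0->q5 q5-1->q5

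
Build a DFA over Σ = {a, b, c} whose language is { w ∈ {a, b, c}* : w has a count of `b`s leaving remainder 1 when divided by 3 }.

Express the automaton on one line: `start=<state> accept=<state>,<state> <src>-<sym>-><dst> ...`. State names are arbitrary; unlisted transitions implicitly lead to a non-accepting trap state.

The only thing that matters is how many `b`s have appeared, reduced mod 3. Use one state per residue: S0 for 0, …, S2 for 2. Reading `b` moves to the next residue; anything else stays put. S1 is accepting.
A 3-state machine:
        a   b   c  
>  S0   S0  S1  S0 
 * S1   S1  S2  S1 
   S2   S2  S0  S2 
(> = start, * = accepting)

start=S0 accept=S1 S0-a->S0 S0-b->S1 S0-c->S0 S1-a->S1 S1-b->S2 S1-c->S1 S2-a->S2 S2-b->S0 S2-c->S2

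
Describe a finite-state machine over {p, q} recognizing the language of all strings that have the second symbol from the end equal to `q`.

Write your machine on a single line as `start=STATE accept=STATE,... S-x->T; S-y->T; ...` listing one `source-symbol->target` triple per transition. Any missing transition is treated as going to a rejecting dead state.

Because acceptance depends on a position counted from the end, the machine has to buffer the most recent 2 symbols. Make each state the string of the last up-to-2 symbols read; on input `x` shift the window left and append `x`. Accept when the buffered window has length 2 and begins with `q`.
7 states suffice.
        p   q  
>  s0   s1  s2 
   s1   s3  s4 
   s2   s5  s6 
   s3   s3  s4 
   s4   s5  s6 
 * s5   s3  s4 
 * s6   s5  s6 
(> = start, * = accepting)

start=s0; accept=s5,s6; s0-p->s1; s0-q->s2; s1-p->s3; s1-q->s4; s2-p->s5; s2-q->s6; s3-p->s3; s3-q->s4; s4-p->s5; s4-q->s6; s5-p->s3; s5-q->s4; s6-p->s5; s6-q->s6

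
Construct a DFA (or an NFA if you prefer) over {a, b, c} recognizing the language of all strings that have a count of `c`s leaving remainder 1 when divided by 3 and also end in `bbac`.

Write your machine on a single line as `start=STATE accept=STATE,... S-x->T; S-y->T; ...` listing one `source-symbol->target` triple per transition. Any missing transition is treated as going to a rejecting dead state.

start=s0; accept=s9; s0-a->s0; s0-b->s1; s0-c->s2; s1-a->s0; s1-b->s3; s1-c->s2; s2-a->s2; s2-b->s4; s2-c->s5; s3-a->s6; s3-b->s3; s3-c->s2; s4-a->s2; s4-b->s7; s4-c->s5; s5-a->s5; s5-b->s8; s5-c->s0; s6-a->s0; s6-b->s1; s6-c->s9; s7-a->s10; s7-b->s7; s7-c->s5; s8-a->s5; s8-b->s11; s8-c->s0; s9-a->s2; s9-b->s4; s9-c->s5; s10-a->s2; s10-b->s4; s10-c->s12; s11-a->s13; s11-b->s11; s11-c->s0; s12-a->s5; s12-b->s8; s12-c->s0; s13-a->s5; s13-b->s8; s13-c->s14; s14-a->s0; s14-b->s1; s14-c->s2

Handle the two conditions separately and then intersect. The first has 3 states tracking the count of `c`s modulo 3; the second has 5 states tracking how much of the suffix `bbac` has currently been matched. A product state is a pair (one from each), accepting exactly when both do.
With 15 states:
          a    b    c  
>  s0     s0   s1   s2 
   s1     s0   s3   s2 
   s2     s2   s4   s5 
   s3     s6   s3   s2 
   s4     s2   s7   s5 
   s5     s5   s8   s0 
   s6     s0   s1   s9 
   s7    s10   s7   s5 
   s8     s5  s11   s0 
 * s9     s2   s4   s5 
   s10    s2   s4  s12 
   s11   s13  s11   s0 
   s12    s5   s8   s0 
   s13    s5   s8  s14 
   s14    s0   s1   s2 
(> = start, * = accepting)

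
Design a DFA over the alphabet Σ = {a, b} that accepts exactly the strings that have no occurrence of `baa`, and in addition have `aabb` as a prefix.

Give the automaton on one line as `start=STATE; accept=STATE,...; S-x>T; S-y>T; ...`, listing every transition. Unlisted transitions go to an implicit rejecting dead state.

start=s0; accept=s5,s6; s0-a>s1; s0-b>s2; s1-a>s3; s1-b>s2; s2-a>s2; s2-b>s2; s3-a>s2; s3-b>s4; s4-a>s2; s4-b>s5; s5-a>s6; s5-b>s5; s6-a>s2; s6-b>s5

Handle the two conditions separately and then intersect. One (4 states) tracks partial matches of the forbidden pattern `baa`; the other (6 states) tracks whether the input so far still matches the prefix `aabb`. Each combined state is a pair, one component from each; accept when both components accept. After merging equivalent states the machine shrinks.
With 7 states:
        a   b  
>  s0   s1  s2 
   s1   s3  s2 
   s2   s2  s2 
   s3   s2  s4 
   s4   s2  s5 
 * s5   s6  s5 
 * s6   s2  s5 
(> = start, * = accepting)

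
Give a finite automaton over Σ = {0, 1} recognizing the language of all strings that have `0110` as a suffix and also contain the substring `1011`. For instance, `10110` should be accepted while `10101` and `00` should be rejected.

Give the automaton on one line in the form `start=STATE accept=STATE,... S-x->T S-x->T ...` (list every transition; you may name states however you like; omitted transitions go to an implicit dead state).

start=A accept=F A-0->A A-1->B B-0->C B-1->B C-0->A C-1->D D-0->C D-1->E E-0->F E-1->G F-0->H F-1->I G-0->H G-1->G H-0->H H-1->I I-0->H I-1->E

Handle the two conditions separately and then intersect. One (5 states) tracks how much of the suffix `0110` has currently been matched; the other (5 states) tracks whether and how much of `1011` has been seen. Each combined state is a pair, one component from each; accept when both components accept. Minimizing collapses redundant product states.
       0  1 
>  A   A  B 
   B   C  B 
   C   A  D 
   D   C  E 
   E   F  G 
 * F   H  I 
   G   H  G 
   H   H  I 
   I   H  E 
(> = start, * = accepting)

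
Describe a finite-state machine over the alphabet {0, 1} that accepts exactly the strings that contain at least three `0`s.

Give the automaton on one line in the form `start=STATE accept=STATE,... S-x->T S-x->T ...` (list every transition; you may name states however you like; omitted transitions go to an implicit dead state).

start=A accept=D,E A-0->B A-1->A B-0->C B-1->B C-0->D C-1->C D-0->E D-1->D E-0->E E-1->E

Only the number of `0`s matters, and only up to 4. Make a chain A → B → C → D → E advanced by each `0` (with E absorbing); every other symbol self-loops. The accepting set is {D, E}.
       0  1 
>  A   B  A 
   B   C  B 
   C   D  C 
 * D   E  D 
 * E   E  E 
(> = start, * = accepting)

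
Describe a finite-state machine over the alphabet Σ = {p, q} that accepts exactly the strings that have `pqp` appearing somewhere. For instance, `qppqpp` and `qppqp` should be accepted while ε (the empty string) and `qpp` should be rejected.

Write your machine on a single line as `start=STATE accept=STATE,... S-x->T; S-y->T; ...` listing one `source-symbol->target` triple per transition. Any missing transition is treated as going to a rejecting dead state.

start=s0; accept=s3; s0-p->s1; s0-q->s0; s1-p->s1; s1-q->s2; s2-p->s3; s2-q->s0; s3-p->s3; s3-q->s3

States s0..s2 record the length of the longest prefix of `pqp` that matches the current input suffix. Reaching s3 means `pqp` has been seen, and we stay there forever. Accept from s3.
4 states suffice.
        p   q  
>  s0   s1  s0 
   s1   s1  s2 
   s2   s3  s0 
 * s3   s3  s3 
(> = start, * = accepting)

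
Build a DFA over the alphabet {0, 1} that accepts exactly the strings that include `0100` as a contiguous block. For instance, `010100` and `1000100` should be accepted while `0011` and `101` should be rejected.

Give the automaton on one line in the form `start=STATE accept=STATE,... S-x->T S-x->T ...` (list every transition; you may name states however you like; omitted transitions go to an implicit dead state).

start=A accept=E A-0->B A-1->A B-0->B B-1->C C-0->D C-1->A D-0->E D-1->C E-0->E E-1->E

States A..D record the length of the longest prefix of `0100` that matches the current input suffix. Reaching E means `0100` has been seen, and we stay there forever. Accept from E.
5 states suffice.
       0  1 
>  A   B  A 
   B   B  C 
   C   D  A 
   D   E  C 
 * E   E  E 
(> = start, * = accepting)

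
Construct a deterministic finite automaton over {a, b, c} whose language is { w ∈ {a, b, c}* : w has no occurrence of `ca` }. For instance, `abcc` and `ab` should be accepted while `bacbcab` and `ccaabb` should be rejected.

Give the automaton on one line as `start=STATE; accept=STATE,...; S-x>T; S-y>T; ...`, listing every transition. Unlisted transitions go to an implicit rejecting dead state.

start=S0; accept=S0,S1; S0-a>S0; S0-b>S0; S0-c>S1; S1-a>S2; S1-b>S0; S1-c>S1; S2-a>S2; S2-b>S2; S2-c>S2

Track partial matches of the forbidden pattern `ca`. State S2 is a dead state reached once `ca` has occurred; every other state accepts. S0 means no part of `ca` is currently matched.
        a   b   c  
>* S0   S0  S0  S1 
 * S1   S2  S0  S1 
   S2   S2  S2  S2 
(> = start, * = accepting)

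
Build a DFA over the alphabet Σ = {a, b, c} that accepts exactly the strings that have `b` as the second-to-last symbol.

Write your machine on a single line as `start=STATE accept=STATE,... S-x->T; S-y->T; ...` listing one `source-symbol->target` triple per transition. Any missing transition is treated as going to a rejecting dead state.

A DFA must remember the last 2 symbols (since which symbol is second-to-last isn't known until the input ends). Use one state per possible window of the last ≤2 symbols; accept from those whose window starts with `b`.
A 13-state machine:
          a    b    c  
>  s0     s1   s2   s3 
   s1     s4   s5   s6 
   s2     s7   s8   s9 
   s3    s10  s11  s12 
   s4     s4   s5   s6 
   s5     s7   s8   s9 
   s6    s10  s11  s12 
 * s7     s4   s5   s6 
 * s8     s7   s8   s9 
 * s9    s10  s11  s12 
   s10    s4   s5   s6 
   s11    s7   s8   s9 
   s12   s10  s11  s12 
(> = start, * = accepting)

start=s0; accept=s7,s8,s9; s0-a->s1; s0-b->s2; s0-c->s3; s1-a->s4; s1-b->s5; s1-c->s6; s2-a->s7; s2-b->s8; s2-c->s9; s3-a->s10; s3-b->s11; s3-c->s12; s4-a->s4; s4-b->s5; s4-c->s6; s5-a->s7; s5-b->s8; s5-c->s9; s6-a->s10; s6-b->s11; s6-c->s12; s7-a->s4; s7-b->s5; s7-c->s6; s8-a->s7; s8-b->s8; s8-c->s9; s9-a->s10; s9-b->s11; s9-c->s12; s10-a->s4; s10-b->s5; s10-c->s6; s11-a->s7; s11-b->s8; s11-c->s9; s12-a->s10; s12-b->s11; s12-c->s12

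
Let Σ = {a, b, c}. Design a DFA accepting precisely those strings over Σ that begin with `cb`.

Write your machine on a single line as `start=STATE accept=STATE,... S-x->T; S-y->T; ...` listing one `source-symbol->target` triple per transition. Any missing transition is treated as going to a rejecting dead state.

start=S0; accept=S2; S0-a->S3; S0-b->S3; S0-c->S1; S1-a->S3; S1-b->S2; S1-c->S3; S2-a->S2; S2-b->S2; S2-c->S2; S3-a->S3; S3-b->S3; S3-c->S3

Walk along `cb` while the input agrees: from S0 take `c` to S1, and so on. Any deviation drops to the rejecting sink S3. Once S2 is reached the prefix is confirmed and every continuation is accepted.
A 4-state machine:
        a   b   c  
>  S0   S3  S3  S1 
   S1   S3  S2  S3 
 * S2   S2  S2  S2 
   S3   S3  S3  S3 
(> = start, * = accepting)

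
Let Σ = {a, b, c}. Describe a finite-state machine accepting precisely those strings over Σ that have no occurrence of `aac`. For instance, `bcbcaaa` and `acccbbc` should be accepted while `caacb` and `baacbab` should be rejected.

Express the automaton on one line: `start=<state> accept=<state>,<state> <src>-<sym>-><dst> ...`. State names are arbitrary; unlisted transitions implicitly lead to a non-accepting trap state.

start=q0 accept=q0,q1,q2 q0-a->q1 q0-b->q0 q0-c->q0 q1-a->q2 q1-b->q0 q1-c->q0 q2-a->q2 q2-b->q0 q2-c->q3 q3-a->q3 q3-b->q3 q3-c->q3

This is the complement of 'contains `aac`'. Use the same substring-matching states — q0 through q3 holding how much of `aac` has just been matched — but flip the accepting set: everything except the trap q3 accepts.
4 states suffice.
        a   b   c  
>* q0   q1  q0  q0 
 * q1   q2  q0  q0 
 * q2   q2  q0  q3 
   q3   q3  q3  q3 
(> = start, * = accepting)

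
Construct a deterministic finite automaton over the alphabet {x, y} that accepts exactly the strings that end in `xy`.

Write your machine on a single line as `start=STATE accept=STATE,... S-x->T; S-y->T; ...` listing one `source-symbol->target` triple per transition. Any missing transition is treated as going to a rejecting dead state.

start=q0; accept=q2; q0-x->q1; q0-y->q0; q1-x->q1; q1-y->q2; q2-x->q1; q2-y->q0

Remember how much of `xy` the current input suffix matches. State q0 means no match yet; q1 means the last symbol is `x`; q2 means the last 2 symbols are `xy`. Only q2 accepts. On a mismatch, fall back to the longest proper suffix that is still a prefix of `xy`.
3 states suffice.
        x   y  
>  q0   q1  q0 
   q1   q1  q2 
 * q2   q1  q0 
(> = start, * = accepting)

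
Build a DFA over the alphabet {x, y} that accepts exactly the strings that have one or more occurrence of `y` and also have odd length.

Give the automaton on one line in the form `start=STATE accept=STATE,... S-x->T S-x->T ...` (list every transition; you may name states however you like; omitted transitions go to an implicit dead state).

start=A accept=C A-x->B A-y->C B-x->A B-y->D C-x->D C-y->D D-x->C D-y->C

Handle the two conditions separately and then intersect. The first has 3 states tracking the count of `y`s, saturating at 2; the second has 2 states tracking the input length modulo 2. A product state is a pair (one from each), accepting exactly when both do. Equivalent product states are then merged.
With 4 states:
       x  y 
>  A   B  C 
   B   A  D 
 * C   D  D 
   D   C  C 
(> = start, * = accepting)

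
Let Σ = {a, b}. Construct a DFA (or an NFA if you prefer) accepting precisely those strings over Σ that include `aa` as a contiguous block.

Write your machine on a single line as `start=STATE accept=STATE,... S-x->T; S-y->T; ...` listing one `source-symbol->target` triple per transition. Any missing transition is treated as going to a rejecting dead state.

start=q0; accept=q2; q0-a->q1; q0-b->q0; q1-a->q2; q1-b->q0; q2-a->q2; q2-b->q2

Track how much of `aa` has been matched so far: state q0 is no progress, q2 is the absorbing accept state reached once `aa` has occurred. Intermediate states record partial matches; on a mismatch, fall back to the longest reusable overlap.
With 3 states:
        a   b  
>  q0   q1  q0 
   q1   q2  q0 
 * q2   q2  q2 
(> = start, * = accepting)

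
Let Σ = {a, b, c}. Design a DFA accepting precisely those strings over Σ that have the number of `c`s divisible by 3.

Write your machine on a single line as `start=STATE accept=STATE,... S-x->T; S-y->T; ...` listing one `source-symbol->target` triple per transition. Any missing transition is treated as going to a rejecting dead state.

Keep the running count of `c`s modulo 3: each `c` advances along the cycle s0 → s1 → s2 → s0 while other symbols loop. Accept at s0.
        a   b   c  
>* s0   s0  s0  s1 
   s1   s1  s1  s2 
   s2   s2  s2  s0 
(> = start, * = accepting)

start=s0; accept=s0; s0-a->s0; s0-b->s0; s0-c->s1; s1-a->s1; s1-b->s1; s1-c->s2; s2-a->s2; s2-b->s2; s2-c->s0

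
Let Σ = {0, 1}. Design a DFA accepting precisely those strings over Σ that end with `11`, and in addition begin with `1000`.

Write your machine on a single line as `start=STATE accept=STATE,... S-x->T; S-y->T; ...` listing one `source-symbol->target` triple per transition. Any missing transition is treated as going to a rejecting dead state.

start=s0; accept=s7; s0-0->s1; s0-1->s2; s1-0->s1; s1-1->s1; s2-0->s3; s2-1->s1; s3-0->s4; s3-1->s1; s4-0->s5; s4-1->s1; s5-0->s5; s5-1->s6; s6-0->s5; s6-1->s7; s7-0->s5; s7-1->s7

Run two small machines in parallel and take their product. The first has 3 states tracking how much of the suffix `11` has currently been matched; the second has 6 states tracking whether the input so far still matches the prefix `1000`. A product state is a pair (one from each), accepting exactly when both do. Minimizing collapses redundant product states.
An 8-state machine:
        0   1  
>  s0   s1  s2 
   s1   s1  s1 
   s2   s3  s1 
   s3   s4  s1 
   s4   s5  s1 
   s5   s5  s6 
   s6   s5  s7 
 * s7   s5  s7 
(> = start, * = accepting)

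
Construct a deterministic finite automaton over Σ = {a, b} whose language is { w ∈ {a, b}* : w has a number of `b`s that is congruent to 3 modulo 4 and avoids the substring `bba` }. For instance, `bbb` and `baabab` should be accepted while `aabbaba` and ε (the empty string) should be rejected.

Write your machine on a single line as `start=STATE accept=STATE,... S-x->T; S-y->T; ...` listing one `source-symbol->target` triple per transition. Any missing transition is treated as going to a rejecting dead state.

start=S0; accept=S6,S9,S11; S0-a->S0; S0-b->S1; S1-a->S2; S1-b->S3; S2-a->S2; S2-b->S4; S3-a->S5; S3-b->S6; S4-a->S7; S4-b->S6; S5-a->S5; S5-b->S5; S6-a->S5; S6-b->S8; S7-a->S7; S7-b->S9; S8-a->S5; S8-b->S10; S9-a->S11; S9-b->S8; S10-a->S5; S10-b->S3; S11-a->S11; S11-b->S12; S12-a->S0; S12-b->S10

Build one automaton per condition and run them in lockstep. One (4 states) tracks the count of `b`s modulo 4; the other (4 states) tracks partial matches of the forbidden pattern `bba`. Each combined state is a pair, one component from each; accept when both components accept. Equivalent product states are then merged.
          a    b  
>  S0     S0   S1 
   S1     S2   S3 
   S2     S2   S4 
   S3     S5   S6 
   S4     S7   S6 
   S5     S5   S5 
 * S6     S5   S8 
   S7     S7   S9 
   S8     S5  S10 
 * S9    S11   S8 
   S10    S5   S3 
 * S11   S11  S12 
   S12    S0  S10 
(> = start, * = accepting)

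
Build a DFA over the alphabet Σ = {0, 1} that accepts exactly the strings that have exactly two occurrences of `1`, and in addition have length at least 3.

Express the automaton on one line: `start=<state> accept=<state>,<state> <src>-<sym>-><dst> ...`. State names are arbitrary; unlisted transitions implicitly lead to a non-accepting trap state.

Handle the two conditions separately and then intersect. The first has 4 states tracking the count of `1`s, saturating at 3; the second has 5 states tracking the input length, saturating at 4. A product state is a pair (one from each), accepting exactly when both do. After merging equivalent states the machine shrinks.
       0  1 
>  A   B  C 
   B   B  D 
   C   D  E 
   D   D  F 
   E   F  G 
 * F   F  G 
   G   G  G 
(> = start, * = accepting)

start=A accept=F A-0->B A-1->C B-0->B B-1->D C-0->D C-1->E D-0->D D-1->F E-0->F E-1->G F-0->F F-1->G G-0->G G-1->G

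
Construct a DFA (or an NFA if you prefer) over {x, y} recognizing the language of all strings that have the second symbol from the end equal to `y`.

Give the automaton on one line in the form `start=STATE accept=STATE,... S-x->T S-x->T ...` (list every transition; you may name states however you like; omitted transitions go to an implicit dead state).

A DFA must remember the last 2 symbols (since which symbol is second-to-last isn't known until the input ends). Use one state per possible window of the last ≤2 symbols; accept from those whose window starts with `y`.
With 7 states:
        x   y  
>  q0   q1  q2 
   q1   q3  q4 
   q2   q5  q6 
   q3   q3  q4 
   q4   q5  q6 
 * q5   q3  q4 
 * q6   q5  q6 
(> = start, * = accepting)

start=q0 accept=q5,q6 q0-x->q1 q0-y->q2 q1-x->q3 q1-y->q4 q2-x->q5 q2-y->q6 q3-x->q3 q3-y->q4 q4-x->q5 q4-y->q6 q5-x->q3 q5-y->q4 q6-x->q5 q6-y->q6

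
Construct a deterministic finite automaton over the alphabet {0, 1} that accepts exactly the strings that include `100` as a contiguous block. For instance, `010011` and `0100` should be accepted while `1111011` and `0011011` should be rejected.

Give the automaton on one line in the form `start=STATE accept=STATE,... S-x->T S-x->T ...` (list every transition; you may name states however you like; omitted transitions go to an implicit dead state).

Track how much of `100` has been matched so far: state A is no progress, D is the absorbing accept state reached once `100` has occurred. Intermediate states record partial matches; on a mismatch, fall back to the longest reusable overlap.
4 states suffice.
       0  1 
>  A   A  B 
   B   C  B 
   C   D  B 
 * D   D  D 
(> = start, * = accepting)

start=A accept=D A-0->A A-1->B B-0->C B-1->B C-0->D C-1->B D-0->D D-1->D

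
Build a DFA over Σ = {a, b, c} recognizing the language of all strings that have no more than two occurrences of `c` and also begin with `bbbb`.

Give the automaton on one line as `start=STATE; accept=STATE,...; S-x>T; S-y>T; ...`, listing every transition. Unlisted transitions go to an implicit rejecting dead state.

Handle the two conditions separately and then intersect. One (4 states) tracks the count of `c`s, saturating at 3; the other (6 states) tracks whether the input so far still matches the prefix `bbbb`. Each combined state is a pair, one component from each; accept when both components accept. Equivalent product states are then merged.
8 states suffice.
        a   b   c  
>  S0   S1  S2  S1 
   S1   S1  S1  S1 
   S2   S1  S3  S1 
   S3   S1  S4  S1 
   S4   S1  S5  S1 
 * S5   S5  S5  S6 
 * S6   S6  S6  S7 
 * S7   S7  S7  S1 
(> = start, * = accepting)

start=S0; accept=S5,S6,S7; S0-a>S1; S0-b>S2; S0-c>S1; S1-a>S1; S1-b>S1; S1-c>S1; S2-a>S1; S2-b>S3; S2-c>S1; S3-a>S1; S3-b>S4; S3-c>S1; S4-a>S1; S4-b>S5; S4-c>S1; S5-a>S5; S5-b>S5; S5-c>S6; S6-a>S6; S6-b>S6; S6-c>S7; S7-a>S7; S7-b>S7; S7-c>S1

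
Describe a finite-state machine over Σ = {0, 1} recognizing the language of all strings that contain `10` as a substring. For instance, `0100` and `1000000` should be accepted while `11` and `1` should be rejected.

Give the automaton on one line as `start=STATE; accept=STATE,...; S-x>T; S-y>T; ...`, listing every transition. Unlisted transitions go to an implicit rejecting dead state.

Track how much of `10` has been matched so far: state A is no progress, C is the absorbing accept state reached once `10` has occurred. Intermediate states record partial matches; on a mismatch, fall back to the longest reusable overlap.
3 states suffice.
       0  1 
>  A   A  B 
   B   C  B 
 * C   C  C 
(> = start, * = accepting)

start=A; accept=C; A-0>A; A-1>B; B-0>C; B-1>B; C-0>C; C-1>C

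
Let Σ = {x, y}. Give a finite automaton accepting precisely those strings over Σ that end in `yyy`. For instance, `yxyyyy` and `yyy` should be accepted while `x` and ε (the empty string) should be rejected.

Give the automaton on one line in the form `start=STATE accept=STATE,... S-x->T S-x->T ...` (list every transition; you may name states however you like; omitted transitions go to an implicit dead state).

start=S0 accept=S3 S0-x->S0 S0-y->S1 S1-x->S0 S1-y->S2 S2-x->S0 S2-y->S3 S3-x->S0 S3-y->S3

Let each state record the length of the longest suffix of the input read so far that is also a prefix of `yyy`. S1 means the last symbol is `y`; S2 means the last 2 symbols are `yy`; S3 means the last 3 symbols are `yyy`. Accept only at S3, where the string currently ends in `yyy`.
4 states suffice.
        x   y  
>  S0   S0  S1 
   S1   S0  S2 
   S2   S0  S3 
 * S3   S0  S3 
(> = start, * = accepting)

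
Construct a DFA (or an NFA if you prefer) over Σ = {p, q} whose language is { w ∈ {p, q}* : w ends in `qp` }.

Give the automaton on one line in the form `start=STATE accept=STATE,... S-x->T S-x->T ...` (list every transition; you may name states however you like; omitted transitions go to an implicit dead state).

start=s0 accept=s2 s0-p->s0 s0-q->s1 s1-p->s2 s1-q->s1 s2-p->s0 s2-q->s1

Let each state record the length of the longest suffix of the input read so far that is also a prefix of `qp`. s1 means the last symbol is `q`; s2 means the last 2 symbols are `qp`. Accept only at s2, where the string currently ends in `qp`.
A 3-state machine:
        p   q  
>  s0   s0  s1 
   s1   s2  s1 
 * s2   s0  s1 
(> = start, * = accepting)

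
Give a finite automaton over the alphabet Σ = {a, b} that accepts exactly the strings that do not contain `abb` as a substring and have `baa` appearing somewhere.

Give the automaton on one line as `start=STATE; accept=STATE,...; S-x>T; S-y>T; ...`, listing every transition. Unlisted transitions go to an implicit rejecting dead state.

start=q0; accept=q6,q7; q0-a>q1; q0-b>q2; q1-a>q1; q1-b>q3; q2-a>q4; q2-b>q2; q3-a>q4; q3-b>q5; q4-a>q6; q4-b>q3; q5-a>q5; q5-b>q5; q6-a>q6; q6-b>q7; q7-a>q6; q7-b>q5

Handle the two conditions separately and then intersect. The first has 4 states tracking partial matches of the forbidden pattern `abb`; the second has 4 states tracking whether and how much of `baa` has been seen. A product state is a pair (one from each), accepting exactly when both do. Minimizing collapses redundant product states.
An 8-state machine:
        a   b  
>  q0   q1  q2 
   q1   q1  q3 
   q2   q4  q2 
   q3   q4  q5 
   q4   q6  q3 
   q5   q5  q5 
 * q6   q6  q7 
 * q7   q6  q5 
(> = start, * = accepting)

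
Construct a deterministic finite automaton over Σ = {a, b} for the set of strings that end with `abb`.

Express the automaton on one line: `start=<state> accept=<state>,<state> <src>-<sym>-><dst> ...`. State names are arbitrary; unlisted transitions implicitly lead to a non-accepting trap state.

start=q0 accept=q3 q0-a->q1 q0-b->q0 q1-a->q1 q1-b->q2 q2-a->q1 q2-b->q3 q3-a->q1 q3-b->q0

Remember how much of `abb` the current input suffix matches. State q0 means no match yet; q1 means the last symbol is `a`; q2 means the last 2 symbols are `ab`; q3 means the last 3 symbols are `abb`. Only q3 accepts. On a mismatch, fall back to the longest proper suffix that is still a prefix of `abb`.
4 states suffice.
        a   b  
>  q0   q1  q0 
   q1   q1  q2 
   q2   q1  q3 
 * q3   q1  q0 
(> = start, * = accepting)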